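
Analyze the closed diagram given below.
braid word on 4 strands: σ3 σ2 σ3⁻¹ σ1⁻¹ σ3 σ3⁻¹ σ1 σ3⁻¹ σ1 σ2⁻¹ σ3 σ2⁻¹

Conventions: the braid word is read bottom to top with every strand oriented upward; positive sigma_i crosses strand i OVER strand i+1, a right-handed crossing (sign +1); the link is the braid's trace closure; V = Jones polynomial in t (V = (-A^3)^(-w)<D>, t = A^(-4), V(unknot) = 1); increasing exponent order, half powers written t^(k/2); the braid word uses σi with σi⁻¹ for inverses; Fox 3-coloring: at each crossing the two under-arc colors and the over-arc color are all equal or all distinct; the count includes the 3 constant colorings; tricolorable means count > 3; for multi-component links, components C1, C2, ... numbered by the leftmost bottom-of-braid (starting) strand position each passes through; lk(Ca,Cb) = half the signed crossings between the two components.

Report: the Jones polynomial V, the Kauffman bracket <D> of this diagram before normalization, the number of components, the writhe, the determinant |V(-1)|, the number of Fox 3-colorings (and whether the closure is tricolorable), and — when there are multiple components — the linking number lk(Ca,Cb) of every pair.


Jones polynomial: V(t) = t^(-7/2) - t^(-5/2) + t^(-3/2) - 2t^(-1/2) - t^(3/2)
<D> = -A^-6 - 2A^2 + A^6 - A^10 + A^14; writhe 0
components 2, writhe 0 (12 crossings)
linking number lk(C1,C2) = +1
3-colorings: 9 of 3^12, det 6 — tricolorable
note: summing lk over 1 pair gives +1


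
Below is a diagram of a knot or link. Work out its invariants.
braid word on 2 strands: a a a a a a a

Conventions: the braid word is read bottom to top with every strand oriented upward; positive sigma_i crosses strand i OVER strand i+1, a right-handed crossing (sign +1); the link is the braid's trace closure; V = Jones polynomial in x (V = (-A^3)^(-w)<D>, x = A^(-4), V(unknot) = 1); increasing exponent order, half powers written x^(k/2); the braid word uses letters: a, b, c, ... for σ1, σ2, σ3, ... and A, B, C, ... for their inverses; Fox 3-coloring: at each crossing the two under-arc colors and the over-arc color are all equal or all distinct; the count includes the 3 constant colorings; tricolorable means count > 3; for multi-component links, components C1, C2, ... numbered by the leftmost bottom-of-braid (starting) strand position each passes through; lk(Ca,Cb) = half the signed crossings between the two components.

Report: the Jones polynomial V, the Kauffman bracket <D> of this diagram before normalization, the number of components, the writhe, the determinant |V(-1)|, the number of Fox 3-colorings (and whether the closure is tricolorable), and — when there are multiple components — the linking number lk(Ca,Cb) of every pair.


V(x) = x^3 + x^5 - x^6 + x^7 - x^8 + x^9 - x^10
bracket: A^-19 - A^-15 + A^-11 - A^-7 + A^-3 - A - A^9, w = +7
1 component, writhe +7, over 7 crossings
det 7, colorings 3 of 3^7 — not tricolorable
observation: V spans 7 powers of x: at least 7 crossings in any diagram


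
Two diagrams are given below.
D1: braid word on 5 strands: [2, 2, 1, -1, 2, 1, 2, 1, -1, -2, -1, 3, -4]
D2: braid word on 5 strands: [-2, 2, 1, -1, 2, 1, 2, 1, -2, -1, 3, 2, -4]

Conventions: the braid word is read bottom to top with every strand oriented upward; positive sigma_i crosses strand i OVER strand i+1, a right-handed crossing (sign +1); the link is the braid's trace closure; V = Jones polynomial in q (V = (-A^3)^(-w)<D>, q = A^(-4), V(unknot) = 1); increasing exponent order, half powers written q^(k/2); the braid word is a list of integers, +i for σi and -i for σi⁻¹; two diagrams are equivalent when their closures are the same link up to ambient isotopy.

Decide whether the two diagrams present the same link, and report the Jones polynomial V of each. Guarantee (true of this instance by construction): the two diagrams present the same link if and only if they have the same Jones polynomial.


equivalent: yes
D1 (bracket -A^-9 + A^-1 + A^3 + A^7; 13 crossings at w = +3): V = -q^(1/2) - q^(3/2) - q^(5/2) + q^(9/2)
D2 (bracket -A^-9 + A^-1 + A^3 + A^7; 13 crossings at w = +3): V = -q^(1/2) - q^(3/2) - q^(5/2) + q^(9/2)
key observation: D2 (13 crossings) and D1 (13) are Markov-related braid presentations


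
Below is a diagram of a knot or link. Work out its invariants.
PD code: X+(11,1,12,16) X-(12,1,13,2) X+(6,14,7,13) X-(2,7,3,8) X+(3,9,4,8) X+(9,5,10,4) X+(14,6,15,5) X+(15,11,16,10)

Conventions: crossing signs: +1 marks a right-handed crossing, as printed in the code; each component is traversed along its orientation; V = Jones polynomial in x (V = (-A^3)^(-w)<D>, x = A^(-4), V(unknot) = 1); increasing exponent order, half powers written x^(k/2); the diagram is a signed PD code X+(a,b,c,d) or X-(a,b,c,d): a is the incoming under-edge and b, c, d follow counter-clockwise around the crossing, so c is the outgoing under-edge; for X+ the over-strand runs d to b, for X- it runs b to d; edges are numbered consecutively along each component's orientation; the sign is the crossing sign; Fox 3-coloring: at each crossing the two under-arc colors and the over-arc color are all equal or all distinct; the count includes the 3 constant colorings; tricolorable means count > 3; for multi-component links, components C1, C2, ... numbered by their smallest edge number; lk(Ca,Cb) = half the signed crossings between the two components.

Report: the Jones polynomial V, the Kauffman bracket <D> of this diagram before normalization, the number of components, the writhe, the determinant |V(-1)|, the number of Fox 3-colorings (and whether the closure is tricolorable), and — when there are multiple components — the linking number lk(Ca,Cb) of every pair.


V(x) = x + x^3 - x^4
bracket: -A^-4 + 1 + A^8, w = +4
1 component, writhe +4, over 8 crossings
det 3, colorings 9 of 3^8 — tricolorable
observation: V spans 3 powers of x: at least 3 crossings in any diagram


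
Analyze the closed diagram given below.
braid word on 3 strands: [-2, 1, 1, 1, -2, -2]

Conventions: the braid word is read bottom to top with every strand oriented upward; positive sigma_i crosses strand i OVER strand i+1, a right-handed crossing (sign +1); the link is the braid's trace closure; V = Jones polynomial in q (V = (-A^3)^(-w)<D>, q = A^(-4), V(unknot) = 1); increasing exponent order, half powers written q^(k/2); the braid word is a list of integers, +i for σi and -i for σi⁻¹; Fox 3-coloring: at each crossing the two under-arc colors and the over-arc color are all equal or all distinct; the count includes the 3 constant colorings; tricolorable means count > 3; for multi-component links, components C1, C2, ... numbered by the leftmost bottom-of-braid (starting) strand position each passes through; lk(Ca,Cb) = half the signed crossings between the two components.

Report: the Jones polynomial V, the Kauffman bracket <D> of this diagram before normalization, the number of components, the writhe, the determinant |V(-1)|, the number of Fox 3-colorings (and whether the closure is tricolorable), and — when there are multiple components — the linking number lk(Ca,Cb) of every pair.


V(q) = -q^-3 + q^-2 - q^-1 + 3 - q + q^2 - q^3
bracket: -A^-12 + A^-8 - A^-4 + 3 - A^4 + A^8 - A^12, w = 0
1 component, writhe 0, over 6 crossings
det 9, colorings 27 of 3^6 — tricolorable
observation: V spans 6 powers of q: at least 6 crossings in any diagram


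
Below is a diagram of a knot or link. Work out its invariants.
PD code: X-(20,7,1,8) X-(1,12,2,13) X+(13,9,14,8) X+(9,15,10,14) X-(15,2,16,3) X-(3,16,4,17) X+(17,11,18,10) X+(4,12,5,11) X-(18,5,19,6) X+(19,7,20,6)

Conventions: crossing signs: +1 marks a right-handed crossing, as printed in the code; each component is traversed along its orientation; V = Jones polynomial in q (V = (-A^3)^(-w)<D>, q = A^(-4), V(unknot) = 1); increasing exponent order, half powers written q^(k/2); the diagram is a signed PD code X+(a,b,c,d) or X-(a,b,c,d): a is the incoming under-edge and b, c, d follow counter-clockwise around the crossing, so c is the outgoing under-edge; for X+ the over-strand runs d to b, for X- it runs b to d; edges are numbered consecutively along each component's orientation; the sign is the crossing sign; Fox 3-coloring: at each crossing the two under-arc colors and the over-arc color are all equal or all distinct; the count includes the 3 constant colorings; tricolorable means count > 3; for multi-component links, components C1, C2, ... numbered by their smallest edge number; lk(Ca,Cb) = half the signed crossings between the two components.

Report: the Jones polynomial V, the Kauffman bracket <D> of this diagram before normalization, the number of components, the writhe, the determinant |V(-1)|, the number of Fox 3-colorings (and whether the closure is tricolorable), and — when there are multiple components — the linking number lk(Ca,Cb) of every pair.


Jones polynomial: V(q) = -q^-3 + q^-2 - q^-1 + 3 - q + q^2 - q^3
<D> = -A^-12 + A^-8 - A^-4 + 3 - A^4 + A^8 - A^12; writhe 0
components 1, writhe 0 (10 crossings)
3-colorings: 27 of 3^10, det 9 — tricolorable
note: det 9 = |V(-1)|; divisible by 3, so tricolorable


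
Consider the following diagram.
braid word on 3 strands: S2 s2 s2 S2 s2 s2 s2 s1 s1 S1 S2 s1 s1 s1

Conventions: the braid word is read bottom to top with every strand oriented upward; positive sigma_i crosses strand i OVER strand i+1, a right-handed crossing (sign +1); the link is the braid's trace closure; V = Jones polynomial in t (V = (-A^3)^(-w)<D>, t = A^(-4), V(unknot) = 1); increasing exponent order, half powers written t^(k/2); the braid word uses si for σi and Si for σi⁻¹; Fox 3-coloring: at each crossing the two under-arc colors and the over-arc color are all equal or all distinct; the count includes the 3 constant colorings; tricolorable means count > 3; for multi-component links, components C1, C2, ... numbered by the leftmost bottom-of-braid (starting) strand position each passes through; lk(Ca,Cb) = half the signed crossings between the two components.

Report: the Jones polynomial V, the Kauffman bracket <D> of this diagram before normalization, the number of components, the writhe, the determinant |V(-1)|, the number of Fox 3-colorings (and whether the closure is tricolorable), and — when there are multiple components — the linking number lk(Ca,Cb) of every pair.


V(t) = t^2 - t^3 + 3t^4 - 3t^5 + 3t^6 - 3t^7 + 2t^8 - t^9
bracket: -A^-18 + 2A^-14 - 3A^-10 + 3A^-6 - 3A^-2 + 3A^2 - A^6 + A^10, w = +6
1 component, writhe +6, over 14 crossings
det 17, colorings 3 of 3^14 — not tricolorable
observation: the word shrinks to σ2 σ2 σ2 σ1 σ2⁻¹ σ1 σ1 σ1 after cancelling


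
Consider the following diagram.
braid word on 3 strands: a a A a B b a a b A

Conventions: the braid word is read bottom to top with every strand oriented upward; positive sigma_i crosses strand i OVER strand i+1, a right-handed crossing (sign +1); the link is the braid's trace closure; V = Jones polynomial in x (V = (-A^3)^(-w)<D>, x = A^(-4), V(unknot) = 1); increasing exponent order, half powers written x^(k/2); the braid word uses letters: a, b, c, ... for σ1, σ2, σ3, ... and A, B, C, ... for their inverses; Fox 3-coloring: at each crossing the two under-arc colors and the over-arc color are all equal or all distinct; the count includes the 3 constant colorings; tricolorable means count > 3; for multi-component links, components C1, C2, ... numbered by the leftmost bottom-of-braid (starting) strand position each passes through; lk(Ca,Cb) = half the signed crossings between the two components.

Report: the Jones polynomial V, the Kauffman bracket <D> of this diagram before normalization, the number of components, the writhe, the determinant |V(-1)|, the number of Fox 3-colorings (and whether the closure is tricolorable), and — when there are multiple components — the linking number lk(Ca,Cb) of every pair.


V(x) = x + x^3 - x^4
bracket: -A^-4 + 1 + A^8, w = +4
1 component, writhe +4, over 10 crossings
det 3, colorings 9 of 3^10 — tricolorable
observation: inverse pairs cancel, leaving σ1 σ1 σ1 σ1 σ2 σ1⁻¹


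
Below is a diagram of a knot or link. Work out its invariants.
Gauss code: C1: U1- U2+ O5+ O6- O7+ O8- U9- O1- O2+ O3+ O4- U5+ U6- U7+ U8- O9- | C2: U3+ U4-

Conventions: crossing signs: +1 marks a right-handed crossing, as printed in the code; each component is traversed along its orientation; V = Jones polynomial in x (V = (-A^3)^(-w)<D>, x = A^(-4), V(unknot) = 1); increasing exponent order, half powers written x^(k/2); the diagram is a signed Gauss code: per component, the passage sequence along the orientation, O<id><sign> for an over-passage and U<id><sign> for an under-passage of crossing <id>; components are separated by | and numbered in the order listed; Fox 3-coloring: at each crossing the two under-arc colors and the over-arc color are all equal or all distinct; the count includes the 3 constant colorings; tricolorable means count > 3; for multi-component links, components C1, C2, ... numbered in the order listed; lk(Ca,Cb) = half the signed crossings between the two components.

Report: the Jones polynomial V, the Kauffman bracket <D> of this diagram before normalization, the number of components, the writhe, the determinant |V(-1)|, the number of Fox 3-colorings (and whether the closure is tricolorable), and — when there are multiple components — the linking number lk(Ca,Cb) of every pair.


Jones polynomial: V(x) = -x^(-1/2) - x^(1/2)
<D> = A^-5 + A^-1; writhe -1
components 2, writhe -1 (9 crossings)
linking number lk(C1,C2) = 0
3-colorings: 9 of 3^9, det 0 — tricolorable
note: V is palindromic (span 1, det 0): x -> 1/x fixes it; necessary, not sufficient, for amphichirality


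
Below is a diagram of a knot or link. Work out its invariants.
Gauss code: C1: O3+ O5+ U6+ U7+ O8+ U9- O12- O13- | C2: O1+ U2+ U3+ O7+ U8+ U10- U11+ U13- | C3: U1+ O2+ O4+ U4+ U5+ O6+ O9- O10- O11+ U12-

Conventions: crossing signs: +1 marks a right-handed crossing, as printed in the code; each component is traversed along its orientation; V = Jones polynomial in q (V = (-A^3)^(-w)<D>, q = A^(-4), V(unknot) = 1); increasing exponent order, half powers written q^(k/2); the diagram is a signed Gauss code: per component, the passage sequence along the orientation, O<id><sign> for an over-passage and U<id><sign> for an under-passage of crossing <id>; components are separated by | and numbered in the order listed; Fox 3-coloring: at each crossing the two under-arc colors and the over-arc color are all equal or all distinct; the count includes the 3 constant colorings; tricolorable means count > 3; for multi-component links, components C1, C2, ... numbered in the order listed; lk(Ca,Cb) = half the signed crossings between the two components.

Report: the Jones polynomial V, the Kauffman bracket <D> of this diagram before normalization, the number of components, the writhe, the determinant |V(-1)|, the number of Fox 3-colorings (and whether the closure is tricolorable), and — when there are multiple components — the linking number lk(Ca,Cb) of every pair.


V = q + 2q^3 + q^5
<D> = -A^-5 - 2A^3 - A^11 (w = +5)
3 components over 13 crossings, w = +5
lk(C1,C2): +1
lk(C1,C3) = 0
linking number lk(C2,C3) = +1
3 Fox colorings among 3^13, |V(-1)| = 4: not tricolorable
why: summing lk over 3 pairs gives +2


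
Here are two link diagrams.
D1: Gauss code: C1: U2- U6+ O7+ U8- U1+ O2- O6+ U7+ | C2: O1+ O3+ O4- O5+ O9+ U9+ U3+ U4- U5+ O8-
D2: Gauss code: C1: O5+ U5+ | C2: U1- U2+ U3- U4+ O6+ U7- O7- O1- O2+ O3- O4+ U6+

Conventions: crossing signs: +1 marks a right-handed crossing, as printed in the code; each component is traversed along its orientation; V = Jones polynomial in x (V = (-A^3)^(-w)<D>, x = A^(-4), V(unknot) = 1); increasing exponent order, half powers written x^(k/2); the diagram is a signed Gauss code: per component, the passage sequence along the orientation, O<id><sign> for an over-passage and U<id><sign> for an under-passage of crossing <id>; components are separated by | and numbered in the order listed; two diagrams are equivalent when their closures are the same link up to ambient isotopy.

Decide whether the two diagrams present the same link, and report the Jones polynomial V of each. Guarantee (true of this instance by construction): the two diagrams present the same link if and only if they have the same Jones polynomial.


same link: yes
V(D1) = -x^(-1/2) - x^(1/2)  [9 crossings, <D> = A^7 + A^11, w = +3]
D2 (bracket A + A^5; 7 crossings at w = +1): V = -x^(-1/2) - x^(1/2)
note: from 9 to 7 crossings by R-moves: one link, two diagrams


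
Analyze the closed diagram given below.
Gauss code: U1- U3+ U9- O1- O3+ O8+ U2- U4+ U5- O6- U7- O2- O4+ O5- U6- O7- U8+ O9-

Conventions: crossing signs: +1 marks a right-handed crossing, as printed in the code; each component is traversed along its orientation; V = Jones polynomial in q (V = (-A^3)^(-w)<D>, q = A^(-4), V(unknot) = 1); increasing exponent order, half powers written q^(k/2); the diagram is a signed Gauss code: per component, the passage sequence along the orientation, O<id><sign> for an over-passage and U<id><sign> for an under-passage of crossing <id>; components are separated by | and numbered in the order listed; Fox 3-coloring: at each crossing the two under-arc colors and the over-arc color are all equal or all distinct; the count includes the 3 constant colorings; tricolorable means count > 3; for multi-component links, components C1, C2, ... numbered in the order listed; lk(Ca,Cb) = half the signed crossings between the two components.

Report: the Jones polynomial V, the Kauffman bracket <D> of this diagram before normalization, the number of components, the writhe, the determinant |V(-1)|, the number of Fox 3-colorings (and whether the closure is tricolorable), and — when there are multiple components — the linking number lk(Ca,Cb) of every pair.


V(q) = -q^-4 + q^-3 + q^-1
bracket: -A^-5 - A^3 + A^7, w = -3
1 component, writhe -3, over 9 crossings
det 3, colorings 9 of 3^9 — tricolorable
observation: w = -3 (over 9 crossings) is diagram-only; (-A^3)^(3) removes it from V


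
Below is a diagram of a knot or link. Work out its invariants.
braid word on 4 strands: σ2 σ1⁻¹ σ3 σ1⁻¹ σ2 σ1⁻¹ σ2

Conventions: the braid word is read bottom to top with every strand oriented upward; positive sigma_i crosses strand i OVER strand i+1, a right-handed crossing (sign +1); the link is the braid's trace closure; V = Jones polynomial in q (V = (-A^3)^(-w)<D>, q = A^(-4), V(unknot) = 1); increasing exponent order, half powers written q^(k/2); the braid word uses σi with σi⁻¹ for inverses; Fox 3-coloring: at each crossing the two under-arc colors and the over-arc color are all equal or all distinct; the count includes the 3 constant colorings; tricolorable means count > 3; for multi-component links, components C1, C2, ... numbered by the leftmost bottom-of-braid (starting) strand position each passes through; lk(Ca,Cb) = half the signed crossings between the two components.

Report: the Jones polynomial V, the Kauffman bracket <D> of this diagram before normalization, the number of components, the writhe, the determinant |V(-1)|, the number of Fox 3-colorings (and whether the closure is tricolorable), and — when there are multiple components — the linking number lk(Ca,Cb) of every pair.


V(q) = -q^-3 + 2q^-2 - 2q^-1 + 3 - 2q + 2q^2 - q^3
bracket: A^-9 - 2A^-5 + 2A^-1 - 3A^3 + 2A^7 - 2A^11 + A^15, w = +1
1 component, writhe +1, over 7 crossings
det 13, colorings 3 of 3^7 — not tricolorable
observation: V is palindromic (span 6, det 13): q -> 1/q fixes it; necessary, not sufficient, for amphichirality


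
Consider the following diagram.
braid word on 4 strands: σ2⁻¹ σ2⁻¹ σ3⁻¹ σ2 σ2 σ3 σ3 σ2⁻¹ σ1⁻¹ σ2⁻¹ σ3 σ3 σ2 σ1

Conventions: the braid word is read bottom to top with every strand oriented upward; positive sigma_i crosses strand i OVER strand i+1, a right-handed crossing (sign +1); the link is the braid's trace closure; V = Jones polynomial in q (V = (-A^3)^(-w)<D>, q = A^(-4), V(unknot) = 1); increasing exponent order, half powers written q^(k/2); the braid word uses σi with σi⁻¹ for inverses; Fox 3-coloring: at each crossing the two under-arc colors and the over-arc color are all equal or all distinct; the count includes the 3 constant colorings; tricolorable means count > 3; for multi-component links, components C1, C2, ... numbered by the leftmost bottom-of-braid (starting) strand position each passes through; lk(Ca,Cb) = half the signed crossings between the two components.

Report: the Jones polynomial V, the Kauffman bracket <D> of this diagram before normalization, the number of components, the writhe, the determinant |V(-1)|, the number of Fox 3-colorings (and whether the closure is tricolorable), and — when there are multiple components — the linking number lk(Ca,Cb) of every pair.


V(q) = q^(-5/2) - 2q^(-3/2) + 3q^(-1/2) - 5q^(1/2) + 4q^(3/2) - 5q^(5/2) + 3q^(7/2) - 2q^(9/2) + q^(11/2)
bracket: A^-16 - 2A^-12 + 3A^-8 - 5A^-4 + 4 - 5A^4 + 3A^8 - 2A^12 + A^16, w = +2
2 components, writhe +2, over 14 crossings
lk(C1,C2) = +1
det 26, colorings 3 of 3^14 — not tricolorable
observation: the 1 component pair carries total linking +1


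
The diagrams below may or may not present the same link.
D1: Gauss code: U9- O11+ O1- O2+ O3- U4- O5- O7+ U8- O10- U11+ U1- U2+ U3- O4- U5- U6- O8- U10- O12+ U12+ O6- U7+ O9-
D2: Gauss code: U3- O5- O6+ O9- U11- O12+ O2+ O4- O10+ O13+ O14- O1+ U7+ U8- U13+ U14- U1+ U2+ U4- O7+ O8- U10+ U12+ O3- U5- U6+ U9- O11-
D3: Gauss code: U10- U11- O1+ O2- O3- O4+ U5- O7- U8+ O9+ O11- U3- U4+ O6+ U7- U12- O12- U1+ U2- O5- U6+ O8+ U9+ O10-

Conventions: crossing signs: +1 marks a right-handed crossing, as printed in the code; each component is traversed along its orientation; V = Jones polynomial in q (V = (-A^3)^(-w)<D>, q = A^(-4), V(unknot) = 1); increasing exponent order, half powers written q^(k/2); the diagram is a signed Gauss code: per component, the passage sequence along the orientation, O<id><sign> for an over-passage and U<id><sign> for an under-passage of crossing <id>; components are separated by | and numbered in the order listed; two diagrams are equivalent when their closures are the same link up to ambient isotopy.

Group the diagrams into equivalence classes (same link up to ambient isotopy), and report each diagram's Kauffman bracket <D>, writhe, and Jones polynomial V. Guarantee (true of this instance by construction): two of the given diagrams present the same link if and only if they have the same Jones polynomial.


classes: {D1} | {D2} | {D3}
V(D1) = -q^-6 + q^-5 - q^-4 + 2q^-3 - q^-2 + q^-1  [12 crossings, <D> = A^-8 - A^-4 + 2 - A^4 + A^8 - A^12, w = -4]
V(D2) = -q^-4 + q^-3 + q^-1  (w 0, c 14, <D> = A^4 + A^12 - A^16)
V(D3) = q^-2 - q^-1 + 1 - q + q^2  (w -2, c 12, <D> = A^-14 - A^-10 + A^-6 - A^-2 + A^2)
insight: 3 values of V(q) split the 3 diagrams


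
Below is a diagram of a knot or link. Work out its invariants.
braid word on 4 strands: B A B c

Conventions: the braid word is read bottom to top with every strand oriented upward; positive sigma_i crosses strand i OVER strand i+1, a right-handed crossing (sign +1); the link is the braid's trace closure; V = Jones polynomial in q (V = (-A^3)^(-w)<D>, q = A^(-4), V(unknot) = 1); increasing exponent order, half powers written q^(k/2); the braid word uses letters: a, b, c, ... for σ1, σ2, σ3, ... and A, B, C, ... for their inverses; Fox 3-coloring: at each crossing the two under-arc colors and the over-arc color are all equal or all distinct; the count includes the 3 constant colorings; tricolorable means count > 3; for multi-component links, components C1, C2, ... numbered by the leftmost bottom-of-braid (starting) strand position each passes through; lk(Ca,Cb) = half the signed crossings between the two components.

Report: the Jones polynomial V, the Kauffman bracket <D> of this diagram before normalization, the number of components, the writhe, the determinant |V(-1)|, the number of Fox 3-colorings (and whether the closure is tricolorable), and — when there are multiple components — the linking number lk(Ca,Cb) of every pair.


Jones polynomial: V(q) = -q^(-5/2) - q^(-1/2)
<D> = -A^-4 - A^4; writhe -2
components 2, writhe -2 (4 crossings)
linking number lk(C1,C2) = -1
3-colorings: 3 of 3^4, det 2 — not tricolorable
note: |V(-1)| = 2: so not tricolorable, since 3 does not divide 2


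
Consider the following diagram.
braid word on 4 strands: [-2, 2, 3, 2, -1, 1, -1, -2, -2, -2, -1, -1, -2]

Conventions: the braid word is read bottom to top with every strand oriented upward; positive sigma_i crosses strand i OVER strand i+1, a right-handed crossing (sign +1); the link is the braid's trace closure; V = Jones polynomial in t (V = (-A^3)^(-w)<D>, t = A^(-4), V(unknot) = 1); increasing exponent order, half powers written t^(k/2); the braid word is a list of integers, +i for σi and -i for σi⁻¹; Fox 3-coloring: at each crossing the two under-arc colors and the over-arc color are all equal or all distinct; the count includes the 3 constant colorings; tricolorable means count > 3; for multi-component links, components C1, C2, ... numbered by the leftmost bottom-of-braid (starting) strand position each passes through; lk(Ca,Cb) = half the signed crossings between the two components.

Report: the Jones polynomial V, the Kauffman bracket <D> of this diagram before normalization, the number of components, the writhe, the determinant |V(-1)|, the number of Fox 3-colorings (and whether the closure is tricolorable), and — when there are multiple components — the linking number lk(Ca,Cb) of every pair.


V(t) = t^-8 - 2t^-7 + t^-6 - 2t^-5 + 2t^-4 + t^-2
bracket: -A^-7 - 2A + 2A^5 - A^9 + 2A^13 - A^17, w = -5
1 component, writhe -5, over 13 crossings
det 9, colorings 27 of 3^13 — tricolorable
observation: |V(-1)| = 9: so tricolorable, since 3 divides 9


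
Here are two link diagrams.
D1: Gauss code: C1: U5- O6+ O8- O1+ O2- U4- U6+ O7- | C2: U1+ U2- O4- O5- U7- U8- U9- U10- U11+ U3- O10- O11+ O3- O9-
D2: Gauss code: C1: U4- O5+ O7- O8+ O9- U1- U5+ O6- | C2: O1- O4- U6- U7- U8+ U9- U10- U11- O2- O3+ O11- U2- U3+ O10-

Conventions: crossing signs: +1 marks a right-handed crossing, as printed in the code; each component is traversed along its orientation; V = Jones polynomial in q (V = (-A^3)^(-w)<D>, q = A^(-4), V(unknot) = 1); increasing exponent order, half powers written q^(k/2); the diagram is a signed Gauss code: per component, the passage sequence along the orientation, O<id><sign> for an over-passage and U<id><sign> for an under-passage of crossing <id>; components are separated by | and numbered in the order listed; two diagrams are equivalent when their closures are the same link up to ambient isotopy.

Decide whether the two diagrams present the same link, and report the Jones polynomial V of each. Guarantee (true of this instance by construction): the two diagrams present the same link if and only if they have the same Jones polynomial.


equivalent: yes
D1 (bracket A^-13 - A^-9 + A^-5 + A^3; 11 crossings at w = -5): V = -q^(-9/2) - q^(-5/2) + q^(-3/2) - q^(-1/2)
V(D2) = -q^(-9/2) - q^(-5/2) + q^(-3/2) - q^(-1/2)  [11 crossings, <D> = A^-13 - A^-9 + A^-5 + A^3, w = -5]
observation: one V(q) for all 2 diagrams — one class (guaranteed)


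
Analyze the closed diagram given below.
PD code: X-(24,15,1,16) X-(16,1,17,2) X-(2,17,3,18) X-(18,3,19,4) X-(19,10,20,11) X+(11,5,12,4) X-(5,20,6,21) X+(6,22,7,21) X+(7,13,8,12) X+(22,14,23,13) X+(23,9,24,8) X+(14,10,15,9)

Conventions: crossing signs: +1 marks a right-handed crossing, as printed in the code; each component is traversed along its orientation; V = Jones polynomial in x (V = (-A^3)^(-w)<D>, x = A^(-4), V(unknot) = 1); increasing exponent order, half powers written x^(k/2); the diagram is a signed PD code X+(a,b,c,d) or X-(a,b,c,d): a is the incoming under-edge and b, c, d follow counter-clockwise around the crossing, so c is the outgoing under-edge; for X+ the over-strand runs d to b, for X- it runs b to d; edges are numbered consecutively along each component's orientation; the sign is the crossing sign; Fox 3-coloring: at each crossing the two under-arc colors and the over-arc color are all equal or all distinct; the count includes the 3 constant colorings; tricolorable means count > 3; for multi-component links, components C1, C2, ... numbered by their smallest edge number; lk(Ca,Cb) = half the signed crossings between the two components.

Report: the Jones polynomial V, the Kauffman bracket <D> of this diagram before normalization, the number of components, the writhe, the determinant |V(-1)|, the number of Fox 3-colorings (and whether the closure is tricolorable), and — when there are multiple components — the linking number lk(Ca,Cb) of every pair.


Jones polynomial: V(x) = -x^-3 + x^-2 - x^-1 + 3 - x + x^2 - x^3
<D> = -A^-12 + A^-8 - A^-4 + 3 - A^4 + A^8 - A^12; writhe 0
components 1, writhe 0 (12 crossings)
3-colorings: 27 of 3^12, det 9 — tricolorable
note: w = 0 shifts under R1 moves; the (-A^3)^(0) factor cancels that in V


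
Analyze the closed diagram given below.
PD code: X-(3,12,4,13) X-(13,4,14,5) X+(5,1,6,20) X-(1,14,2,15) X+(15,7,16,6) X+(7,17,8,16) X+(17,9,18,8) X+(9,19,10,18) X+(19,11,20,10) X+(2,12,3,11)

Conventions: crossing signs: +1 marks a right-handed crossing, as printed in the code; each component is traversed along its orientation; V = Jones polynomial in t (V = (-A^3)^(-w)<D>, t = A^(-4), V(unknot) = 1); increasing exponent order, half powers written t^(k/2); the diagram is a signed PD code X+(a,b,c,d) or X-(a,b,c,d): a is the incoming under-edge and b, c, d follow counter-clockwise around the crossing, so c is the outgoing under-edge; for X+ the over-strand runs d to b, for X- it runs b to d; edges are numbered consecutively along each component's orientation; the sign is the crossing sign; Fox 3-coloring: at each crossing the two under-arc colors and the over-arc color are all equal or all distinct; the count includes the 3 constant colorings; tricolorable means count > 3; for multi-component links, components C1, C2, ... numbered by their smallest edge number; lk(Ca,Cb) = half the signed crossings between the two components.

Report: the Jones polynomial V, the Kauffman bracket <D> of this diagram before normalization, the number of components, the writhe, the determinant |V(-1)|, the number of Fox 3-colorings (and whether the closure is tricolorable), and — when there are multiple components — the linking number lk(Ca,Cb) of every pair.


V = 1 - t + 2t^2 - 2t^3 + 3t^4 - 3t^5 + 2t^6 - 2t^7 + t^8
<D> = A^-20 - 2A^-16 + 2A^-12 - 3A^-8 + 3A^-4 - 2 + 2A^4 - A^8 + A^12 (w = +4)
1 component over 10 crossings, w = +4
3 Fox colorings among 3^10, |V(-1)| = 17: not tricolorable
why: V spans 8 powers of t: at least 8 crossings in any diagram


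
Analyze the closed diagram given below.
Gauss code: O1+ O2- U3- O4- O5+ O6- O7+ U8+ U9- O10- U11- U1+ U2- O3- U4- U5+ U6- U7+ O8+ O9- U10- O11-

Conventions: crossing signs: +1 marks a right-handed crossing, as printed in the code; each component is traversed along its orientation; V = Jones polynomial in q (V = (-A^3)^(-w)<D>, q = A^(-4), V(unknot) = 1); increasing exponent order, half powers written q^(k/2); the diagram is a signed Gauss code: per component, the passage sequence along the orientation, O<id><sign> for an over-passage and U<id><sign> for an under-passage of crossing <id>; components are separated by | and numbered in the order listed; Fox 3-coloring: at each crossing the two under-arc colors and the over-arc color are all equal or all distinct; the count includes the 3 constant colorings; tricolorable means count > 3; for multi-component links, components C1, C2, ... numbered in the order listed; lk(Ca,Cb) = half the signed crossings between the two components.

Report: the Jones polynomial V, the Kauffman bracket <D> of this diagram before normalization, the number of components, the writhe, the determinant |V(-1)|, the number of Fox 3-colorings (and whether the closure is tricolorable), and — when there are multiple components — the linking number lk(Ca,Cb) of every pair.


V(q) = -q^-4 + q^-3 + q^-1
bracket: -A^-5 - A^3 + A^7, w = -3
1 component, writhe -3, over 11 crossings
det 3, colorings 9 of 3^11 — tricolorable
observation: w = -3 shifts under R1 moves; the (-A^3)^(3) factor cancels that in V


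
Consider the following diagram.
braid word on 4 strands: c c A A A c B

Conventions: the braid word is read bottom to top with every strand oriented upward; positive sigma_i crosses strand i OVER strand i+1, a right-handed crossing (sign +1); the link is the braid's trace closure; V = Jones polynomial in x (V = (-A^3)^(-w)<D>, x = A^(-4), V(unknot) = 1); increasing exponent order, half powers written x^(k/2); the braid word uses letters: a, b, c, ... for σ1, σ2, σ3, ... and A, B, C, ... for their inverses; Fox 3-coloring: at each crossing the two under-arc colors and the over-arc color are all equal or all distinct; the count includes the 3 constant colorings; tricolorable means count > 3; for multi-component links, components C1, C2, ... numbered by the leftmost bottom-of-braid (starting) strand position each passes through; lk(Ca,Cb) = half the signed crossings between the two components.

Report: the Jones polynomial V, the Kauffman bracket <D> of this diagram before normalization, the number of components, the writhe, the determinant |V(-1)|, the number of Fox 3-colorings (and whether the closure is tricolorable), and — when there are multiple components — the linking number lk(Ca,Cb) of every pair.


V(x) = -x^-3 + x^-2 - x^-1 + 3 - x + x^2 - x^3
bracket: A^-15 - A^-11 + A^-7 - 3A^-3 + A - A^5 + A^9, w = -1
1 component, writhe -1, over 7 crossings
det 9, colorings 27 of 3^7 — tricolorable
observation: |V(-1)| = 9: so tricolorable, since 3 divides 9


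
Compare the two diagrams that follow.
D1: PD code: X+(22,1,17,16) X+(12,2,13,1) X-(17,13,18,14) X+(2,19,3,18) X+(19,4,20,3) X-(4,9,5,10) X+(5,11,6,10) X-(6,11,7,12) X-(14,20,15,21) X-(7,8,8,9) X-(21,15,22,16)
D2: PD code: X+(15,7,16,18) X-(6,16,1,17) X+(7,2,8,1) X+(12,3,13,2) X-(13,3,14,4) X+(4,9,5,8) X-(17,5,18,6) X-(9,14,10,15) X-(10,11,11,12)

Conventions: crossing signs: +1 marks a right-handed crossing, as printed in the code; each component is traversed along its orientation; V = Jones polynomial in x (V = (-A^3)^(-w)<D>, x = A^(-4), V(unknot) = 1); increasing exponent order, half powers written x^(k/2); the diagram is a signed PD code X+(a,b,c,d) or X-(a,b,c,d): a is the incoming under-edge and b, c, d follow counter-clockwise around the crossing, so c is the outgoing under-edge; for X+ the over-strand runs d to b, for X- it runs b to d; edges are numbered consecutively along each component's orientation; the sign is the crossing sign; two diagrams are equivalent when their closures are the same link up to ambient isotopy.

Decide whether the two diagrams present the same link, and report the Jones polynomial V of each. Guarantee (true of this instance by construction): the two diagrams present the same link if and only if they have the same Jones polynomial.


equivalent: yes
V(D1) = -x^(-3/2) + x^(-1/2) - 2x^(1/2) + x^(3/2) - 2x^(5/2) + x^(7/2)  (w -1, c 11, <D> = -A^-17 + 2A^-13 - A^-9 + 2A^-5 - A^-1 + A^3)
D2 (bracket -A^-17 + 2A^-13 - A^-9 + 2A^-5 - A^-1 + A^3; 9 crossings at w = -1): V = -x^(-3/2) + x^(-1/2) - 2x^(1/2) + x^(3/2) - 2x^(5/2) + x^(7/2)
why: all 2 diagrams share one V(x), hence one class


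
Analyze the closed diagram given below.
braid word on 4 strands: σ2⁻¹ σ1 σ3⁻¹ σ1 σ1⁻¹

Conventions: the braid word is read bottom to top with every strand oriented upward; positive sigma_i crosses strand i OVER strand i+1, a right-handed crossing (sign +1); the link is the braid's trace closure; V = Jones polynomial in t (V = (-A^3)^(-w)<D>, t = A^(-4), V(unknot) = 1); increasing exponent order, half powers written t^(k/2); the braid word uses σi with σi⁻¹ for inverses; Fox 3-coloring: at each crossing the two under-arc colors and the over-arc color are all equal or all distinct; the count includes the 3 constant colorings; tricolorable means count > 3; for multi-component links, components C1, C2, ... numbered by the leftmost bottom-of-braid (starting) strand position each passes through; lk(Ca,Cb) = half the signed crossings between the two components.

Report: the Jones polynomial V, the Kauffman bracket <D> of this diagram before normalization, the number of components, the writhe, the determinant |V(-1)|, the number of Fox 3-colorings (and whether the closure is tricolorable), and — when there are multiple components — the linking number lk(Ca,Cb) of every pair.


Jones polynomial: V(t) = 1
<D> = -A^-3; writhe -1
components 1, writhe -1 (5 crossings)
3-colorings: 3 of 3^5, det 1 — not tricolorable
note: w = -1 shifts under R1 moves; the (-A^3)^(1) factor cancels that in V


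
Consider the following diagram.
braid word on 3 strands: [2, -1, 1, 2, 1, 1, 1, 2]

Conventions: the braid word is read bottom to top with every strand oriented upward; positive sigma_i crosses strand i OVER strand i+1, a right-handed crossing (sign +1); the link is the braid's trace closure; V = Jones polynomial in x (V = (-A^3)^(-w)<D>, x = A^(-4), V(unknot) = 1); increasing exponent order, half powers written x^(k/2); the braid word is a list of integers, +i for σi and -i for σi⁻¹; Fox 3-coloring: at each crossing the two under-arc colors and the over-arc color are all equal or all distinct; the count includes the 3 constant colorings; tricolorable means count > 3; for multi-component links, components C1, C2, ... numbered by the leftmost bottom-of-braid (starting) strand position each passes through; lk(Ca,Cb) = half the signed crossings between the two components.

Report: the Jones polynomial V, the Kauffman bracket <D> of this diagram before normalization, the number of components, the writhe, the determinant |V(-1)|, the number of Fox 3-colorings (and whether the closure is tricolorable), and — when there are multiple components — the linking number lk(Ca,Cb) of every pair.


V = x^2 + 2x^4 - 2x^5 + x^6 - 2x^7 + x^8
<D> = A^-14 - 2A^-10 + A^-6 - 2A^-2 + 2A^2 + A^10 (w = +6)
1 component over 8 crossings, w = +6
27 Fox colorings among 3^8, |V(-1)| = 9: tricolorable
why: w = +6 (over 8 crossings) is diagram-only; (-A^3)^(-6) removes it from V


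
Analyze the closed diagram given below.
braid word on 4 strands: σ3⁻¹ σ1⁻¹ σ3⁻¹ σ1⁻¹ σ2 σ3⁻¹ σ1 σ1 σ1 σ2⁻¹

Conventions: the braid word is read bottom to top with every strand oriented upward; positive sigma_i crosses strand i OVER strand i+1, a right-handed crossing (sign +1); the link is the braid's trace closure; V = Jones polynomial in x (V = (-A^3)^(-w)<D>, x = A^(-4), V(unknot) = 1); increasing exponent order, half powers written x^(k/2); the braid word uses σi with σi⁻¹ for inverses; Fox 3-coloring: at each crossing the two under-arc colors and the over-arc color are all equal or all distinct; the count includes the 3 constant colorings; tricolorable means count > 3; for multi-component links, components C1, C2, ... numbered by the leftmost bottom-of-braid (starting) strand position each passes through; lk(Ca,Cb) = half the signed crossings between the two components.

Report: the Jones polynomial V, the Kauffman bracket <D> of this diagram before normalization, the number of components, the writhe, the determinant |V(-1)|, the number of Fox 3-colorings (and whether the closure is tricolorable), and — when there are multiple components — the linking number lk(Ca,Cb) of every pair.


V(x) = -x^(-9/2) + 2x^(-7/2) - 4x^(-5/2) + 3x^(-3/2) - 4x^(-1/2) + 3x^(1/2) - 2x^(3/2) + x^(5/2)
bracket: A^-16 - 2A^-12 + 3A^-8 - 4A^-4 + 3 - 4A^4 + 2A^8 - A^12, w = -2
2 components, writhe -2, over 10 crossings
lk(C1,C2) = -2
det 20, colorings 3 of 3^10 — not tricolorable
observation: the span of V is 7, within the link bound 10 + 2 - 1


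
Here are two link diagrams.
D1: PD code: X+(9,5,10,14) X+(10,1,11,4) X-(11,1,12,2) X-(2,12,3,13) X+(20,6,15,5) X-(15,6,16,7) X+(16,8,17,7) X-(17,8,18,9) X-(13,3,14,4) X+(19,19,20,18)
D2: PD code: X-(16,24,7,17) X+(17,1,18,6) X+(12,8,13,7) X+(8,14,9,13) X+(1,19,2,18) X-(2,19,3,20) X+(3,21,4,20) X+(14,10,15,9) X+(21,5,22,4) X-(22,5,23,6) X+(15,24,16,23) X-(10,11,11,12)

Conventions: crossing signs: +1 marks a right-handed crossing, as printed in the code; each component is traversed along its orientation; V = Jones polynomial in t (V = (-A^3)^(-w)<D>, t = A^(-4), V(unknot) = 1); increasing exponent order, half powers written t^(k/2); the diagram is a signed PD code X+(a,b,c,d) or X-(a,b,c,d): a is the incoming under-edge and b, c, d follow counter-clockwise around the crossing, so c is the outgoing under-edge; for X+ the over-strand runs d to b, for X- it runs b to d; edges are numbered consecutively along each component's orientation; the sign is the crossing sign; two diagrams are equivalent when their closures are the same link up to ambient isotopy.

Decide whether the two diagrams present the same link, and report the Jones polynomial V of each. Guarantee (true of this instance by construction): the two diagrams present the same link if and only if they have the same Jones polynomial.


same link: no
V(D1) = t^-3 + t^-2 + t^-1 + 1  [10 crossings, <D> = 1 + A^4 + A^8 + A^12, w = 0]
V(D2) = t + t^2 + 2t^3 + t^4 - t^7  [12 crossings, <D> = -A^-16 + A^-4 + 2 + A^4 + A^8, w = +4]
insight: 2 classes among 2 diagrams; unequal V(t) rules out equality
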